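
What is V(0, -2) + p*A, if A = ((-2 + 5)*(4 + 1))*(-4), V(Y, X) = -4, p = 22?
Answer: -1324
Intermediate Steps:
A = -60 (A = (3*5)*(-4) = 15*(-4) = -60)
V(0, -2) + p*A = -4 + 22*(-60) = -4 - 1320 = -1324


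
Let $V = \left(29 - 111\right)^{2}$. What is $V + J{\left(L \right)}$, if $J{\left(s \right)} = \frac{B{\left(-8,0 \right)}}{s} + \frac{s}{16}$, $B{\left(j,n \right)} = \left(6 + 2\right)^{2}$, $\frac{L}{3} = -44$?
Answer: $\frac{886415}{132} \approx 6715.3$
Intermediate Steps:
$L = -132$ ($L = 3 \left(-44\right) = -132$)
$B{\left(j,n \right)} = 64$ ($B{\left(j,n \right)} = 8^{2} = 64$)
$J{\left(s \right)} = \frac{64}{s} + \frac{s}{16}$
$V = 6724$ ($V = \left(-82\right)^{2} = 6724$)
$V + J{\left(L \right)} = 6724 + \left(\frac{64}{-132} + \frac{1}{16} \left(-132\right)\right) = 6724 + \left(64 \left(- \frac{1}{132}\right) - \frac{33}{4}\right) = 6724 - \frac{1153}{132} = \frac{886415}{132}$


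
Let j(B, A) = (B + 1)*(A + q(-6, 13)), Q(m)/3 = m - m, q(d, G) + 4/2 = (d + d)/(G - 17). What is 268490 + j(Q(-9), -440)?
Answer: 268051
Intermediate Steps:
q(d, G) = -2 + 2*d/(-17 + G) (q(d, G) = -2 + (d + d)/(G - 17) = -2 + (2*d)/(-17 + G) = -2 + 2*d/(-17 + G))
Q(m) = 0 (Q(m) = 3*(m - m) = 3*0 = 0)
j(B, A) = (1 + A)*(1 + B) (j(B, A) = (B + 1)*(A + 2*(17 - 6 - 1*13)/(-17 + 13)) = (1 + B)*(A + 2*(17 - 6 - 13)/(-4)) = (1 + B)*(A + 2*(-¼)*(-2)) = (1 + B)*(A + 1) = (1 + B)*(1 + A) = (1 + A)*(1 + B))
268490 + j(Q(-9), -440) = 268490 + (1 - 440 + 0 - 440*0) = 268490 + (1 - 440 + 0 + 0) = 268490 - 439 = 268051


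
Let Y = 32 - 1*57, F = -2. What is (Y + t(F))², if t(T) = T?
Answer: 729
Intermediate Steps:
Y = -25 (Y = 32 - 57 = -25)
(Y + t(F))² = (-25 - 2)² = (-27)² = 729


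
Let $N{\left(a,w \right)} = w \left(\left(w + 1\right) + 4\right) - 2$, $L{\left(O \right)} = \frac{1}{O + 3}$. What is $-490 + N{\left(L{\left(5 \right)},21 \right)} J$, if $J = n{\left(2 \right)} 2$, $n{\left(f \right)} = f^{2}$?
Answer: $3862$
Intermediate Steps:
$L{\left(O \right)} = \frac{1}{3 + O}$
$N{\left(a,w \right)} = -2 + w \left(5 + w\right)$ ($N{\left(a,w \right)} = w \left(\left(1 + w\right) + 4\right) - 2 = w \left(5 + w\right) - 2 = -2 + w \left(5 + w\right)$)
$J = 8$ ($J = 2^{2} \cdot 2 = 4 \cdot 2 = 8$)
$-490 + N{\left(L{\left(5 \right)},21 \right)} J = -490 + \left(-2 + 21^{2} + 5 \cdot 21\right) 8 = -490 + \left(-2 + 441 + 105\right) 8 = -490 + 544 \cdot 8 = -490 + 4352 = 3862$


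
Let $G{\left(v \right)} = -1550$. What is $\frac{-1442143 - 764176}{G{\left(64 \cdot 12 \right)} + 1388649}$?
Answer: $- \frac{2206319}{1387099} \approx -1.5906$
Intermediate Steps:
$\frac{-1442143 - 764176}{G{\left(64 \cdot 12 \right)} + 1388649} = \frac{-1442143 - 764176}{-1550 + 1388649} = - \frac{2206319}{1387099}$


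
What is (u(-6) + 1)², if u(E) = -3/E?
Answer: 9/4 ≈ 2.2500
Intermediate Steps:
(u(-6) + 1)² = (-3/(-6) + 1)² = (-3*(-⅙) + 1)² = (½ + 1)² = (3/2)² = 9/4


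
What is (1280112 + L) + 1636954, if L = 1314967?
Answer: 4232033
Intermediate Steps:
(1280112 + L) + 1636954 = (1280112 + 1314967) + 1636954 = 2595079 + 1636954 = 4232033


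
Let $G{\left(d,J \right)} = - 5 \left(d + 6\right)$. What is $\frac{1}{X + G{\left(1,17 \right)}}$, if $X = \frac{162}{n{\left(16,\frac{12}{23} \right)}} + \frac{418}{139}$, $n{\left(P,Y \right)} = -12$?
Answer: $- \frac{278}{12647} \approx -0.021982$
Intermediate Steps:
$G{\left(d,J \right)} = -30 - 5 d$ ($G{\left(d,J \right)} = - 5 \left(6 + d\right) = -30 - 5 d$)
$X = - \frac{2917}{278}$ ($X = \frac{162}{-12} + \frac{418}{139} = 162 \left(- \frac{1}{12}\right) + 418 \cdot \frac{1}{139} = - \frac{27}{2} + \frac{418}{139} = - \frac{2917}{278} \approx -10.493$)
$\frac{1}{X + G{\left(1,17 \right)}} = \frac{1}{- \frac{2917}{278} - 35} = \frac{1}{- \frac{12647}{278}} = - \frac{278}{12647}$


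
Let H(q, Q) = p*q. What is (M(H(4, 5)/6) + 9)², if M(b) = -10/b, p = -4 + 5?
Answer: 36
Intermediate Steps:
p = 1
H(q, Q) = q (H(q, Q) = 1*q = q)
(M(H(4, 5)/6) + 9)² = (-10/(4/6) + 9)² = (-10/(4*(⅙)) + 9)² = (-10/⅔ + 9)² = (-10*3/2 + 9)² = (-15 + 9)² = (-6)² = 36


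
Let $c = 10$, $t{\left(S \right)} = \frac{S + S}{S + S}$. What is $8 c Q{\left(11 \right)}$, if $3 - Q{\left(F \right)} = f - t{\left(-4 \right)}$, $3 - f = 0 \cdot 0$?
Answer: $80$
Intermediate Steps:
$t{\left(S \right)} = 1$ ($t{\left(S \right)} = \frac{2 S}{2 S} = 2 S \frac{1}{2 S} = 1$)
$f = 3$ ($f = 3 - 0 \cdot 0 = 3 - 0 = 3 + 0 = 3$)
$Q{\left(F \right)} = 1$ ($Q{\left(F \right)} = 3 - \left(3 - 1\right) = 3 - 2 = 1$)
$8 c Q{\left(11 \right)} = 8 \cdot 10 \cdot 1 = 80 \cdot 1 = 80$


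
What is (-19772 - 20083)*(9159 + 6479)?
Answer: -623252490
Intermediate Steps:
(-19772 - 20083)*(9159 + 6479) = -39855*15638 = -623252490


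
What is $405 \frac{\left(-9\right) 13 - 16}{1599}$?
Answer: $- \frac{17955}{533} \approx -33.687$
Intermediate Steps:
$405 \frac{\left(-9\right) 13 - 16}{1599} = 405 \left(-117 - 16\right) \frac{1}{1599} = 405 \left(\left(-133\right) \frac{1}{1599}\right) = 405 \left(- \frac{133}{1599}\right) = - \frac{17955}{533}$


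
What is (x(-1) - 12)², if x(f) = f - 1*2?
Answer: 225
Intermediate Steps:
x(f) = -2 + f (x(f) = f - 2 = -2 + f)
(x(-1) - 12)² = ((-2 - 1) - 12)² = (-3 - 12)² = (-15)² = 225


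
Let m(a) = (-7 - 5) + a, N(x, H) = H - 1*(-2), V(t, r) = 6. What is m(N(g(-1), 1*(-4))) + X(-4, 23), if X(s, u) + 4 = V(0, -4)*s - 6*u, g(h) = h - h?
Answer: -180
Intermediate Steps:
g(h) = 0
N(x, H) = 2 + H (N(x, H) = H + 2 = 2 + H)
X(s, u) = -4 - 6*u + 6*s (X(s, u) = -4 + (6*s - 6*u) = -4 + (-6*u + 6*s) = -4 - 6*u + 6*s)
m(a) = -12 + a
m(N(g(-1), 1*(-4))) + X(-4, 23) = (-12 + (2 + 1*(-4))) + (-4 - 6*23 + 6*(-4)) = (-12 + (2 - 4)) + (-4 - 138 - 24) = (-12 - 2) - 166 = -14 - 166 = -180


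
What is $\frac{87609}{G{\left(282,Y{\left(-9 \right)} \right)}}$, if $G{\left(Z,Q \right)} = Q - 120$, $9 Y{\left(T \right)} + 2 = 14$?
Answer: $- \frac{262827}{356} \approx -738.28$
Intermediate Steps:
$Y{\left(T \right)} = \frac{4}{3}$ ($Y{\left(T \right)} = - \frac{2}{9} + \frac{1}{9} \cdot 14 = - \frac{2}{9} + \frac{14}{9} = \frac{4}{3}$)
$G{\left(Z,Q \right)} = -120 + Q$ ($G{\left(Z,Q \right)} = Q - 120 = -120 + Q$)
$\frac{87609}{G{\left(282,Y{\left(-9 \right)} \right)}} = \frac{87609}{-120 + \frac{4}{3}} = \frac{87609}{- \frac{356}{3}} = 87609 \left(- \frac{3}{356}\right) = - \frac{262827}{356}$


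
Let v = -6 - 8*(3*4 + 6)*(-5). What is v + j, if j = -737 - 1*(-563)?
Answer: 540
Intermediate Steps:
j = -174 (j = -737 + 563 = -174)
v = 714 (v = -6 - 8*(12 + 6)*(-5) = -6 - 144*(-5) = -6 - 8*(-90) = -6 + 720 = 714)
v + j = 714 - 174 = 540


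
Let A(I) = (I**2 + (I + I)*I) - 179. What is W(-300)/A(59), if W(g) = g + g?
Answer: -75/1283 ≈ -0.058457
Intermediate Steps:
W(g) = 2*g
A(I) = -179 + 3*I**2 (A(I) = (I**2 + (2*I)*I) - 179 = (I**2 + 2*I**2) - 179 = 3*I**2 - 179 = -179 + 3*I**2)
W(-300)/A(59) = (2*(-300))/(-179 + 3*59**2) = -600/(-179 + 3*3481) = -600/(-179 + 10443) = -600/10264 = -600*1/10264 = -75/1283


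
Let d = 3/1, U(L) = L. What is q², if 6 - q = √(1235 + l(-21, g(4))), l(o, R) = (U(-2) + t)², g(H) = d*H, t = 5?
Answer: 1280 - 24*√311 ≈ 856.76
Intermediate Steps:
d = 3 (d = 3*1 = 3)
g(H) = 3*H
l(o, R) = 9 (l(o, R) = (-2 + 5)² = 3² = 9)
q = 6 - 2*√311 (q = 6 - √(1235 + 9) = 6 - √1244 = 6 - 2*√311 ≈ -29.270)
q² = (6 - 2*√311)²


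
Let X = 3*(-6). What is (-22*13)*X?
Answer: 5148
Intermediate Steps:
X = -18
(-22*13)*X = -22*13*(-18) = -286*(-18) = 5148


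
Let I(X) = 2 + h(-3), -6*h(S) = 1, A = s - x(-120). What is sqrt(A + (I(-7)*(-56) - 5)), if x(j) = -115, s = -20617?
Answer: I*sqrt(185487)/3 ≈ 143.56*I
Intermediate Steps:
A = -20502 (A = -20617 - 1*(-115) = -20617 + 115 = -20502)
h(S) = -1/6 (h(S) = -1/6*1 = -1/6)
I(X) = 11/6 (I(X) = 2 - 1/6 = 11/6)
sqrt(A + (I(-7)*(-56) - 5)) = sqrt(-20502 + ((11/6)*(-56) - 5)) = sqrt(-20502 + (-308/3 - 5)) = sqrt(-20502 - 323/3) = sqrt(-61829/3) = I*sqrt(185487)/3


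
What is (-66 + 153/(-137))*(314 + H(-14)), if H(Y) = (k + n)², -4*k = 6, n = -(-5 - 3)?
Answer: -13102875/548 ≈ -23910.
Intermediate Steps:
n = 8 (n = -1*(-8) = 8)
k = -3/2 (k = -¼*6 = -3/2 ≈ -1.5000)
H(Y) = 169/4 (H(Y) = (-3/2 + 8)² = (13/2)² = 169/4)
(-66 + 153/(-137))*(314 + H(-14)) = (-66 + 153/(-137))*(314 + 169/4) = (-66 + 153*(-1/137))*(1425/4) = (-66 - 153/137)*(1425/4) = -9195/137*1425/4 = -13102875/548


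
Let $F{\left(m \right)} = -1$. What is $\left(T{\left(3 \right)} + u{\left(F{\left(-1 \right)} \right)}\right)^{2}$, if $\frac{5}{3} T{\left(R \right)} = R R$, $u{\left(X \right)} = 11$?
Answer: $\frac{6724}{25} \approx 268.96$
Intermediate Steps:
$T{\left(R \right)} = \frac{3 R^{2}}{5}$ ($T{\left(R \right)} = \frac{3 R R}{5} = \frac{3 R^{2}}{5}$)
$\left(T{\left(3 \right)} + u{\left(F{\left(-1 \right)} \right)}\right)^{2} = \left(\frac{3 \cdot 3^{2}}{5} + 11\right)^{2} = \left(\frac{3}{5} \cdot 9 + 11\right)^{2} = \left(\frac{27}{5} + 11\right)^{2} = \left(\frac{82}{5}\right)^{2} = \frac{6724}{25}$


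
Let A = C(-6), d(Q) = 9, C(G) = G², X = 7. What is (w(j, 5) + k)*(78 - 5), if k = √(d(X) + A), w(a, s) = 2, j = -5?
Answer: 146 + 219*√5 ≈ 635.70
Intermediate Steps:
A = 36 (A = (-6)² = 36)
k = 3*√5 (k = √(9 + 36) = √45 = 3*√5 ≈ 6.7082)
(w(j, 5) + k)*(78 - 5) = (2 + 3*√5)*(78 - 5) = (2 + 3*√5)*73 = 146 + 219*√5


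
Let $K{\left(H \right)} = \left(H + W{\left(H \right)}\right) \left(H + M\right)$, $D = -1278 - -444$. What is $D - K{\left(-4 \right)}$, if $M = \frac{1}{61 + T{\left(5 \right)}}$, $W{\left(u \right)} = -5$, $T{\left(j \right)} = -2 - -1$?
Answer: $- \frac{17397}{20} \approx -869.85$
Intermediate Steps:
$T{\left(j \right)} = -1$ ($T{\left(j \right)} = -2 + 1 = -1$)
$D = -834$ ($D = -1278 + 444 = -834$)
$M = \frac{1}{60}$ ($M = \frac{1}{61 - 1} = \frac{1}{60} \approx 0.016667$)
$K{\left(H \right)} = \left(-5 + H\right) \left(\frac{1}{60} + H\right)$ ($K{\left(H \right)} = \left(H - 5\right) \left(H + \frac{1}{60}\right) = \left(-5 + H\right) \left(\frac{1}{60} + H\right)$)
$D - K{\left(-4 \right)} = -834 - \left(- \frac{1}{12} + \left(-4\right)^{2} - - \frac{299}{15}\right) = -834 - \left(- \frac{1}{12} + 16 + \frac{299}{15}\right) = -834 - \frac{717}{20} = - \frac{17397}{20}$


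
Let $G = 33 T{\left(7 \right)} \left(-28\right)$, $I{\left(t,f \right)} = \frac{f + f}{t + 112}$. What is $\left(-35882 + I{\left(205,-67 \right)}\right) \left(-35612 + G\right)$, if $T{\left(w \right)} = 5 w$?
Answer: $\frac{772935517056}{317} \approx 2.4383 \cdot 10^{9}$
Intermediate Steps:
$I{\left(t,f \right)} = \frac{2 f}{112 + t}$
$G = -32340$ ($G = 33 \cdot 5 \cdot 7 \left(-28\right) = 33 \cdot 35 \left(-28\right) = 1155 \left(-28\right) = -32340$)
$\left(-35882 + I{\left(205,-67 \right)}\right) \left(-35612 + G\right) = \left(-35882 + 2 \left(-67\right) \frac{1}{112 + 205}\right) \left(-35612 - 32340\right) = \left(-35882 + 2 \left(-67\right) \frac{1}{317}\right) \left(-67952\right) = \left(-35882 - \frac{134}{317}\right) \left(-67952\right) = \left(- \frac{11374728}{317}\right) \left(-67952\right) = \frac{772935517056}{317}$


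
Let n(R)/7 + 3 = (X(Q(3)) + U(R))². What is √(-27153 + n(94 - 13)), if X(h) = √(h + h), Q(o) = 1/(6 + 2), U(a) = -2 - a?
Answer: 7*√1671/2 ≈ 143.07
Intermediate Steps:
Q(o) = ⅛ (Q(o) = 1/8 = ⅛)
X(h) = √2*√h (X(h) = √(2*h) = √2*√h)
n(R) = -21 + 7*(-3/2 - R)² (n(R) = -21 + 7*(√2*√(⅛) + (-2 - R))² = -21 + 7*(√2*(√2/4) + (-2 - R))² = -21 + 7*(½ + (-2 - R))² = -21 + 7*(-3/2 - R)²)
√(-27153 + n(94 - 13)) = √(-27153 + (-21 + 7*(3 + 2*(94 - 13))²/4)) = √(-27153 + (-21 + 7*(3 + 2*81)²/4)) = √(-27153 + (-21 + 7*(3 + 162)²/4)) = √(-27153 + (-21 + (7/4)*165²)) = √(-27153 + (-21 + (7/4)*27225)) = √(-27153 + (-21 + 190575/4)) = √(-27153 + 190491/4) = √(81879/4) = 7*√1671/2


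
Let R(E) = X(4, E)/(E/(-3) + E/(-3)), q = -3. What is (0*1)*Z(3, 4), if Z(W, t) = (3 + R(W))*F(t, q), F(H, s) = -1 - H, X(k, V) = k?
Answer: 0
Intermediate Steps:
R(E) = -6/E (R(E) = 4/(E/(-3) + E/(-3)) = 4/(E*(-1/3) + E*(-1/3)) = 4/(-E/3 - E/3) = 4/((-2*E/3)) = 4*(-3/(2*E)) = -6/E)
Z(W, t) = (-1 - t)*(3 - 6/W) (Z(W, t) = (3 - 6/W)*(-1 - t) = (-1 - t)*(3 - 6/W))
(0*1)*Z(3, 4) = (0*1)*(-3*(1 + 4)*(-2 + 3)/3) = 0*(-3*1/3*5*1) = 0*(-5) = 0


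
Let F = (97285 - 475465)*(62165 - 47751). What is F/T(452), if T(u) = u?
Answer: -1362771630/113 ≈ -1.2060e+7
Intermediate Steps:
F = -5451086520 (F = -378180*14414 = -5451086520)
F/T(452) = -5451086520/452 = -5451086520*1/452 = -1362771630/113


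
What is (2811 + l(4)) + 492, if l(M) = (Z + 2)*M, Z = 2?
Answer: 3319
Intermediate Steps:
l(M) = 4*M (l(M) = (2 + 2)*M = 4*M)
(2811 + l(4)) + 492 = (2811 + 4*4) + 492 = (2811 + 16) + 492 = 2827 + 492 = 3319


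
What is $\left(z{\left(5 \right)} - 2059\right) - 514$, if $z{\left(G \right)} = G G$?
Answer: $-2548$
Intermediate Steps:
$z{\left(G \right)} = G^{2}$
$\left(z{\left(5 \right)} - 2059\right) - 514 = \left(5^{2} - 2059\right) - 514 = \left(25 - 2059\right) - 514 = -2034 - 514 = -2548$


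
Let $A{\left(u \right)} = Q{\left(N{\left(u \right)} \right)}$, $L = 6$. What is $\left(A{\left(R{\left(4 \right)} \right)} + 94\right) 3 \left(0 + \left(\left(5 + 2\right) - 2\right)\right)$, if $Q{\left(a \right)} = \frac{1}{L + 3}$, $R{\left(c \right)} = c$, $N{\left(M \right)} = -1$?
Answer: $\frac{4235}{3} \approx 1411.7$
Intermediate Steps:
$Q{\left(a \right)} = \frac{1}{9}$ ($Q{\left(a \right)} = \frac{1}{6 + 3} = \frac{1}{9}$)
$A{\left(u \right)} = \frac{1}{9}$
$\left(A{\left(R{\left(4 \right)} \right)} + 94\right) 3 \left(0 + \left(\left(5 + 2\right) - 2\right)\right) = \left(\frac{1}{9} + 94\right) 3 \left(0 + \left(\left(5 + 2\right) - 2\right)\right) = \frac{847 \cdot 3 \left(0 + \left(7 - 2\right)\right)}{9} = \frac{847 \cdot 3 \left(0 + 5\right)}{9} = \frac{847 \cdot 3 \cdot 5}{9} = \frac{847}{9} \cdot 15 = \frac{4235}{3}$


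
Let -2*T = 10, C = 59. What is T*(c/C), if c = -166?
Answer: 830/59 ≈ 14.068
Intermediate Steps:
T = -5 (T = -½*10 = -5)
T*(c/C) = -(-830)/59 = -5*(-166/59) = 830/59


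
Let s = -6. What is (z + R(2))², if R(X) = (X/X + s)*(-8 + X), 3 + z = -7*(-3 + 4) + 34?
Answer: 2916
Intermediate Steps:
z = 24 (z = -3 + (-7*(-3 + 4) + 34) = -3 + (-7*1 + 34) = -3 + (-7 + 34) = -3 + 27 = 24)
R(X) = 40 - 5*X (R(X) = (X/X - 6)*(-8 + X) = (1 - 6)*(-8 + X) = -5*(-8 + X) = 40 - 5*X)
(z + R(2))² = (24 + (40 - 5*2))² = (24 + (40 - 10))² = (24 + 30)² = 54² = 2916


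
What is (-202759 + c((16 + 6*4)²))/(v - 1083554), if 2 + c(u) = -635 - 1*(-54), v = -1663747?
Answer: 203342/2747301 ≈ 0.074015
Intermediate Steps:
c(u) = -583 (c(u) = -2 + (-635 - 1*(-54)) = -2 + (-635 + 54) = -2 - 581 = -583)
(-202759 + c((16 + 6*4)²))/(v - 1083554) = (-202759 - 583)/(-1663747 - 1083554) = -203342/(-2747301) = -203342*(-1/2747301) = 203342/2747301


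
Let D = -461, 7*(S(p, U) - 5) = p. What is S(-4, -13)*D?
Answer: -14291/7 ≈ -2041.6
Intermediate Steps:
S(p, U) = 5 + p/7
S(-4, -13)*D = (5 + (1/7)*(-4))*(-461) = (5 - 4/7)*(-461) = (31/7)*(-461) = -14291/7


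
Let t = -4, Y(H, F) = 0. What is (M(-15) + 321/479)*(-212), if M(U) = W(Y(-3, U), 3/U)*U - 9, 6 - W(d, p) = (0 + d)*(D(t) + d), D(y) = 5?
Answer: 9985200/479 ≈ 20846.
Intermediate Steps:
W(d, p) = 6 - d*(5 + d) (W(d, p) = 6 - (0 + d)*(5 + d) = 6 - d*(5 + d))
M(U) = -9 + 6*U (M(U) = (6 - 1*0² - 5*0)*U - 9 = (6 - 1*0 + 0)*U - 9 = (6 + 0 + 0)*U - 9 = 6*U - 9 = -9 + 6*U)
(M(-15) + 321/479)*(-212) = ((-9 + 6*(-15)) + 321/479)*(-212) = ((-9 - 90) + 321*(1/479))*(-212) = (-99 + 321/479)*(-212) = -47100/479*(-212) = 9985200/479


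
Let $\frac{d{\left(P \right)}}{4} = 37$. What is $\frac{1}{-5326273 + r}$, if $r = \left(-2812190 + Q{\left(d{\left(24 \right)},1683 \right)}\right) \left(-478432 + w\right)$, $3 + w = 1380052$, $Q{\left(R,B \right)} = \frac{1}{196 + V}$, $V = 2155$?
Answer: $- \frac{2351}{5961016070867936} \approx -3.944 \cdot 10^{-13}$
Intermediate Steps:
$d{\left(P \right)} = 148$ ($d{\left(P \right)} = 4 \cdot 37 = 148$)
$Q{\left(R,B \right)} = \frac{1}{2351}$ ($Q{\left(R,B \right)} = \frac{1}{196 + 2155} = \frac{1}{2351}$)
$w = 1380049$ ($w = -3 + 1380052 = 1380049$)
$r = - \frac{5961003548800113}{2351}$ ($r = \left(-2812190 + \frac{1}{2351}\right) \left(-478432 + 1380049\right) = \left(- \frac{6611458689}{2351}\right) 901617 = - \frac{5961003548800113}{2351} \approx -2.5355 \cdot 10^{12}$)
$\frac{1}{-5326273 + r} = \frac{1}{-5326273 - \frac{5961003548800113}{2351}} = \frac{1}{- \frac{5961016070867936}{2351}} = - \frac{2351}{5961016070867936}$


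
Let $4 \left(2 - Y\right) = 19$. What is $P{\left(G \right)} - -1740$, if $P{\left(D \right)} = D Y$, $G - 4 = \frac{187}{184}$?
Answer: $\frac{1270487}{736} \approx 1726.2$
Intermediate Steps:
$Y = - \frac{11}{4}$ ($Y = 2 - \frac{19}{4} = - \frac{11}{4} \approx -2.75$)
$G = \frac{923}{184}$ ($G = 4 + \frac{187}{184} = \frac{923}{184} \approx 5.0163$)
$P{\left(D \right)} = - \frac{11 D}{4}$ ($P{\left(D \right)} = D \left(- \frac{11}{4}\right) = - \frac{11 D}{4}$)
$P{\left(G \right)} - -1740 = \left(- \frac{11}{4}\right) \frac{923}{184} - -1740 = - \frac{10153}{736} + 1740 = \frac{1270487}{736}$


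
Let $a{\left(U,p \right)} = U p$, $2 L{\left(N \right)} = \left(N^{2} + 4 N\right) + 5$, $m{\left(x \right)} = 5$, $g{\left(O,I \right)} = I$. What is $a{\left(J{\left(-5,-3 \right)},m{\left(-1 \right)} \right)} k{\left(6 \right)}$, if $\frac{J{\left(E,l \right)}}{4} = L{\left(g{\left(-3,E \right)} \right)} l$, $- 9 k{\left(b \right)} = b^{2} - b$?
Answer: $1000$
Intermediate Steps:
$L{\left(N \right)} = \frac{5}{2} + \frac{N^{2}}{2} + 2 N$ ($L{\left(N \right)} = \frac{\left(N^{2} + 4 N\right) + 5}{2} = \frac{5 + N^{2} + 4 N}{2} = \frac{5}{2} + \frac{N^{2}}{2} + 2 N$)
$k{\left(b \right)} = - \frac{b^{2}}{9} + \frac{b}{9}$ ($k{\left(b \right)} = - \frac{b^{2} - b}{9} = - \frac{b^{2}}{9} + \frac{b}{9}$)
$J{\left(E,l \right)} = 4 l \left(\frac{5}{2} + \frac{E^{2}}{2} + 2 E\right)$ ($J{\left(E,l \right)} = 4 \left(\frac{5}{2} + \frac{E^{2}}{2} + 2 E\right) l = 4 l \left(\frac{5}{2} + \frac{E^{2}}{2} + 2 E\right)$)
$a{\left(J{\left(-5,-3 \right)},m{\left(-1 \right)} \right)} k{\left(6 \right)} = 2 \left(-3\right) \left(5 + \left(-5\right)^{2} + 4 \left(-5\right)\right) 5 \cdot \frac{1}{9} \cdot 6 \left(1 - 6\right) = 2 \left(-3\right) \left(5 + 25 - 20\right) 5 \cdot \frac{1}{9} \cdot 6 \left(1 - 6\right) = 2 \left(-3\right) 10 \cdot 5 \cdot \frac{1}{9} \cdot 6 \left(-5\right) = \left(-60\right) 5 \left(- \frac{10}{3}\right) = \left(-300\right) \left(- \frac{10}{3}\right) = 1000$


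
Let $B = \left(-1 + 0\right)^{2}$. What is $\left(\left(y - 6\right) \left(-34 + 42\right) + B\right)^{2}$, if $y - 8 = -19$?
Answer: $18225$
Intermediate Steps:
$B = 1$ ($B = \left(-1\right)^{2} = 1$)
$y = -11$ ($y = 8 - 19 = -11$)
$\left(\left(y - 6\right) \left(-34 + 42\right) + B\right)^{2} = \left(\left(-11 - 6\right) \left(-34 + 42\right) + 1\right)^{2} = \left(\left(-17\right) 8 + 1\right)^{2} = \left(-136 + 1\right)^{2} = \left(-135\right)^{2} = 18225$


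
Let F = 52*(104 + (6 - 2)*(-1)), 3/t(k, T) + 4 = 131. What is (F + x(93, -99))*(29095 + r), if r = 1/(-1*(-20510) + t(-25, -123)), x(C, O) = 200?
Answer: 409243701034800/2604773 ≈ 1.5711e+8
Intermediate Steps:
t(k, T) = 3/127 (t(k, T) = 3/(-4 + 131) = 3/127)
r = 127/2604773 (r = 1/(-1*(-20510) + 3/127) = 1/(20510 + 3/127) = 1/(2604773/127) = 127/2604773 ≈ 4.8757e-5)
F = 5200 (F = 52*(104 + 4*(-1)) = 52*(104 - 4) = 52*100 = 5200)
(F + x(93, -99))*(29095 + r) = (5200 + 200)*(29095 + 127/2604773) = 5400*(75785870562/2604773) = 409243701034800/2604773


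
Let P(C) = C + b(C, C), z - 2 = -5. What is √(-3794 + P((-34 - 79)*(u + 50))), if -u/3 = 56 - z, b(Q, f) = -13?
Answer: 4*√659 ≈ 102.68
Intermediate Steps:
z = -3 (z = 2 - 5 = -3)
u = -177 (u = -3*(56 - 1*(-3)) = -3*(56 + 3) = -3*59 = -177)
P(C) = -13 + C (P(C) = C - 13 = -13 + C)
√(-3794 + P((-34 - 79)*(u + 50))) = √(-3794 + (-13 + (-34 - 79)*(-177 + 50))) = √(-3794 + (-13 - 113*(-127))) = √(-3794 + (-13 + 14351)) = √(-3794 + 14338) = √10544 = 4*√659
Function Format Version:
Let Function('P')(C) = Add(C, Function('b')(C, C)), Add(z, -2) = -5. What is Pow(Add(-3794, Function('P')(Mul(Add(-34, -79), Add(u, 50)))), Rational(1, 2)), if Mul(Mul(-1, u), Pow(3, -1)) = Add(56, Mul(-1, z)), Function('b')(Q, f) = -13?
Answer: Mul(4, Pow(659, Rational(1, 2))) ≈ 102.68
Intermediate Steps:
z = -3 (z = Add(2, -5) = -3)
u = -177 (u = Mul(-3, Add(56, Mul(-1, -3))) = Mul(-3, Add(56, 3)) = Mul(-3, 59) = -177)
Function('P')(C) = Add(-13, C) (Function('P')(C) = Add(C, -13) = Add(-13, C))
Pow(Add(-3794, Function('P')(Mul(Add(-34, -79), Add(u, 50)))), Rational(1, 2)) = Pow(Add(-3794, Add(-13, Mul(Add(-34, -79), Add(-177, 50)))), Rational(1, 2)) = Pow(Add(-3794, Add(-13, Mul(-113, -127))), Rational(1, 2)) = Pow(Add(-3794, Add(-13, 14351)), Rational(1, 2)) = Pow(Add(-3794, 14338), Rational(1, 2)) = Pow(10544, Rational(1, 2)) = Mul(4, Pow(659, Rational(1, 2)))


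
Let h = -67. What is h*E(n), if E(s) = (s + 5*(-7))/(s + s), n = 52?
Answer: -1139/104 ≈ -10.952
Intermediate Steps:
E(s) = (-35 + s)/(2*s) (E(s) = (s - 35)/((2*s)) = (-35 + s)*(1/(2*s)) = (-35 + s)/(2*s))
h*E(n) = -67*(-35 + 52)/(2*52) = -67*17/(2*52) = -67*17/104 = -1139/104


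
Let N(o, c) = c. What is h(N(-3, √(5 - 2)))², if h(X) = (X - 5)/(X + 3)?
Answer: (5 - √3)²/(3 + √3)² ≈ 0.47693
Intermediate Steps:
h(X) = (-5 + X)/(3 + X)
h(N(-3, √(5 - 2)))² = ((-5 + √(5 - 2))/(3 + √(5 - 2)))² = ((-5 + √3)/(3 + √3))² = (-5 + √3)²/(3 + √3)²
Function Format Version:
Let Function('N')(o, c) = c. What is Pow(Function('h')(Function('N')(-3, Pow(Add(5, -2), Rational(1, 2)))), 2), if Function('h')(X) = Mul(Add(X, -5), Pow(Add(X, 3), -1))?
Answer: Mul(Pow(Add(3, Pow(3, Rational(1, 2))), -2), Pow(Add(5, Mul(-1, Pow(3, Rational(1, 2)))), 2)) ≈ 0.47693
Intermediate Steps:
Function('h')(X) = Mul(Pow(Add(3, X), -1), Add(-5, X)) (Function('h')(X) = Mul(Add(-5, X), Pow(Add(3, X), -1)) = Mul(Pow(Add(3, X), -1), Add(-5, X)))
Pow(Function('h')(Function('N')(-3, Pow(Add(5, -2), Rational(1, 2)))), 2) = Pow(Mul(Pow(Add(3, Pow(Add(5, -2), Rational(1, 2))), -1), Add(-5, Pow(Add(5, -2), Rational(1, 2)))), 2) = Pow(Mul(Pow(Add(3, Pow(3, Rational(1, 2))), -1), Add(-5, Pow(3, Rational(1, 2)))), 2) = Mul(Pow(Add(-5, Pow(3, Rational(1, 2))), 2), Pow(Add(3, Pow(3, Rational(1, 2))), -2))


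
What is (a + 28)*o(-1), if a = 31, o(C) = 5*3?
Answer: 885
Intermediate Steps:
o(C) = 15
(a + 28)*o(-1) = (31 + 28)*15 = 59*15 = 885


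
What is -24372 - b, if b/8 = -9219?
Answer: 49380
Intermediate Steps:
b = -73752 (b = 8*(-9219) = -73752)
-24372 - b = -24372 - 1*(-73752) = -24372 + 73752 = 49380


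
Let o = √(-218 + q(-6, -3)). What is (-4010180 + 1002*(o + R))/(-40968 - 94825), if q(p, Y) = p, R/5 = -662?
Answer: 7326800/135793 - 4008*I*√14/135793 ≈ 53.956 - 0.11044*I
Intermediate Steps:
R = -3310 (R = 5*(-662) = -3310)
o = 4*I*√14 (o = √(-218 - 6) = √(-224) = 4*I*√14 ≈ 14.967*I)
(-4010180 + 1002*(o + R))/(-40968 - 94825) = (-4010180 + 1002*(4*I*√14 - 3310))/(-40968 - 94825) = (-4010180 + 1002*(-3310 + 4*I*√14))/(-135793) = (-4010180 + (-3316620 + 4008*I*√14))*(-1/135793) = (-7326800 + 4008*I*√14)*(-1/135793) = 7326800/135793 - 4008*I*√14/135793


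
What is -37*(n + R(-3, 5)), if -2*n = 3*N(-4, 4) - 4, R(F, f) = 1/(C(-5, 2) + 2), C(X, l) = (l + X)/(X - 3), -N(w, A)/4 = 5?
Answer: -22792/19 ≈ -1199.6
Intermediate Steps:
N(w, A) = -20 (N(w, A) = -4*5 = -20)
C(X, l) = (X + l)/(-3 + X)
R(F, f) = 8/19 (R(F, f) = 1/((-5 + 2)/(-3 - 5) + 2) = 1/(-3/(-8) + 2) = 1/(-1/8*(-3) + 2) = 1/(3/8 + 2) = 1/(19/8) = 8/19)
n = 32 (n = -(3*(-20) - 4)/2 = -(-60 - 4)/2 = -1/2*(-64) = 32)
-37*(n + R(-3, 5)) = -37*(32 + 8/19) = -37*616/19 = -22792/19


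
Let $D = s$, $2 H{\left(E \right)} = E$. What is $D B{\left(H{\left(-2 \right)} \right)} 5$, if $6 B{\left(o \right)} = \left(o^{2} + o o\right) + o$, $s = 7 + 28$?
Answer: $\frac{175}{6} \approx 29.167$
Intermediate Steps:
$H{\left(E \right)} = \frac{E}{2}$
$s = 35$
$B{\left(o \right)} = \frac{o^{2}}{3} + \frac{o}{6}$ ($B{\left(o \right)} = \frac{\left(o^{2} + o o\right) + o}{6} = \frac{\left(o^{2} + o^{2}\right) + o}{6} = \frac{2 o^{2} + o}{6} = \frac{o + 2 o^{2}}{6} = \frac{o^{2}}{3} + \frac{o}{6}$)
$D = 35$
$D B{\left(H{\left(-2 \right)} \right)} 5 = 35 \frac{\frac{1}{2} \left(-2\right) \left(1 + 2 \cdot \frac{1}{2} \left(-2\right)\right)}{6} \cdot 5 = 35 \cdot \frac{1}{6} \left(-1\right) \left(1 + 2 \left(-1\right)\right) 5 = 35 \cdot \frac{1}{6} \left(-1\right) \left(1 - 2\right) 5 = 35 \cdot \frac{1}{6} \left(-1\right) \left(-1\right) 5 = 35 \cdot \frac{1}{6} \cdot 5 = 35 \cdot \frac{5}{6} = \frac{175}{6}$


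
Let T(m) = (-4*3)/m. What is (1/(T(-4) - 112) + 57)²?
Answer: 38588944/11881 ≈ 3248.0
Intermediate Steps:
T(m) = -12/m
(1/(T(-4) - 112) + 57)² = (1/(-12/(-4) - 112) + 57)² = (1/(-12*(-¼) - 112) + 57)² = (1/(3 - 112) + 57)² = (1/(-109) + 57)² = (-1/109 + 57)² = (6212/109)² = 38588944/11881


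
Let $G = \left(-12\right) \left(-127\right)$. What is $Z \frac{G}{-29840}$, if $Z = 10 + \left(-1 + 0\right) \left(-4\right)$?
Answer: $- \frac{2667}{3730} \approx -0.71501$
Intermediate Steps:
$G = 1524$
$Z = 14$ ($Z = 10 - -4 = 10 + 4 = 14$)
$Z \frac{G}{-29840} = 14 \frac{1524}{-29840} = 14 \cdot 1524 \left(- \frac{1}{29840}\right) = 14 \left(- \frac{381}{7460}\right) = - \frac{2667}{3730}$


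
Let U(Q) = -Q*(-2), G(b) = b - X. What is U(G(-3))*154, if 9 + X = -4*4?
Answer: 6776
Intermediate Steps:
X = -25 (X = -9 - 4*4 = -9 - 16 = -25)
G(b) = 25 + b (G(b) = b - 1*(-25) = b + 25 = 25 + b)
U(Q) = 2*Q
U(G(-3))*154 = (2*(25 - 3))*154 = (2*22)*154 = 44*154 = 6776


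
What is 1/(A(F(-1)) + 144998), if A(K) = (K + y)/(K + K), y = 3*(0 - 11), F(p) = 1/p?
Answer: 1/145015 ≈ 6.8958e-6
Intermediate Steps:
y = -33 (y = 3*(-11) = -33)
A(K) = (-33 + K)/(2*K) (A(K) = (K - 33)/(K + K) = (-33 + K)/((2*K)) = (-33 + K)*(1/(2*K)) = (-33 + K)/(2*K))
1/(A(F(-1)) + 144998) = 1/((-33 + 1/(-1))/(2*(1/(-1))) + 144998) = 1/((1/2)*(-33 - 1)/(-1) + 144998) = 1/((1/2)*(-1)*(-34) + 144998) = 1/(17 + 144998) = 1/145015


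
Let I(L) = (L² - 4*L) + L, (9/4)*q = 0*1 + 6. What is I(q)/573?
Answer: -8/5157 ≈ -0.0015513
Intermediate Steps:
q = 8/3 (q = 4*(0*1 + 6)/9 = 4*(0 + 6)/9 = (4/9)*6 = 8/3 ≈ 2.6667)
I(L) = L² - 3*L
I(q)/573 = (8*(-3 + 8/3)/3)/573 = ((8/3)*(-⅓))*(1/573) = -8/9*1/573 = -8/5157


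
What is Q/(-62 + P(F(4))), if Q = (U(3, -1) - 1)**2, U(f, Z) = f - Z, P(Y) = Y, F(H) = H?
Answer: -9/58 ≈ -0.15517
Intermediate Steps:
Q = 9 (Q = ((3 - 1*(-1)) - 1)**2 = ((3 + 1) - 1)**2 = (4 - 1)**2 = 3**2 = 9)
Q/(-62 + P(F(4))) = 9/(-62 + 4) = 9/(-58) = -1/58*9 = -9/58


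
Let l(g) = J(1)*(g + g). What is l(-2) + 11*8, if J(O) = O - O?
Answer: 88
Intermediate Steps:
J(O) = 0
l(g) = 0 (l(g) = 0*(g + g) = 0*(2*g) = 0)
l(-2) + 11*8 = 0 + 11*8 = 0 + 88 = 88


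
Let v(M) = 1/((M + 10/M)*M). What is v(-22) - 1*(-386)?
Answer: 190685/494 ≈ 386.00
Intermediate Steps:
v(M) = 1/(M*(M + 10/M))
v(-22) - 1*(-386) = 1/(10 + (-22)²) - 1*(-386) = 1/(10 + 484) + 386 = 1/494 + 386 = 190685/494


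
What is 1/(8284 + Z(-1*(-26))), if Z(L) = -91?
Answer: 1/8193 ≈ 0.00012206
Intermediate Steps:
1/(8284 + Z(-1*(-26))) = 1/(8284 - 91) = 1/8193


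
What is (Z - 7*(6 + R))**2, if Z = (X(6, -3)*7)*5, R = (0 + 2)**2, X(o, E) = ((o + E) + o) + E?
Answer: 19600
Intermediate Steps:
X(o, E) = 2*E + 2*o (X(o, E) = ((E + o) + o) + E = (E + 2*o) + E = 2*E + 2*o)
R = 4 (R = 2**2 = 4)
Z = 210 (Z = ((2*(-3) + 2*6)*7)*5 = ((-6 + 12)*7)*5 = (6*7)*5 = 42*5 = 210)
(Z - 7*(6 + R))**2 = (210 - 7*(6 + 4))**2 = (210 - 7*10)**2 = (210 - 70)**2 = 140**2 = 19600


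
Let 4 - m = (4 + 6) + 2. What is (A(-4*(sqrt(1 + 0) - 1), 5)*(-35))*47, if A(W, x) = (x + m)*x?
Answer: 24675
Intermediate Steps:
m = -8 (m = 4 - ((4 + 6) + 2) = 4 - (10 + 2) = 4 - 1*12 = 4 - 12 = -8)
A(W, x) = x*(-8 + x) (A(W, x) = (x - 8)*x = (-8 + x)*x = x*(-8 + x))
(A(-4*(sqrt(1 + 0) - 1), 5)*(-35))*47 = ((5*(-8 + 5))*(-35))*47 = ((5*(-3))*(-35))*47 = -15*(-35)*47 = 525*47 = 24675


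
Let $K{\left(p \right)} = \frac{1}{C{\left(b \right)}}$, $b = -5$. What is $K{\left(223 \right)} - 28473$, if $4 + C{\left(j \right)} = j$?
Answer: $- \frac{256258}{9} \approx -28473.0$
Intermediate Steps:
$C{\left(j \right)} = -4 + j$
$K{\left(p \right)} = - \frac{1}{9}$ ($K{\left(p \right)} = \frac{1}{-4 - 5} = \frac{1}{-9} = - \frac{1}{9}$)
$K{\left(223 \right)} - 28473 = - \frac{1}{9} - 28473 = - \frac{256258}{9}$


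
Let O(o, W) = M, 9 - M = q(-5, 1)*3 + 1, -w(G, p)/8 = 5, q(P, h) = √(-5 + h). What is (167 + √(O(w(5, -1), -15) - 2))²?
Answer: (167 + √6*√(1 - I))² ≈ 28794.0 - 378.3*I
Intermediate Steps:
w(G, p) = -40 (w(G, p) = -8*5 = -40)
M = 8 - 6*I (M = 9 - (√(-5 + 1)*3 + 1) = 9 - (√(-4)*3 + 1) = 9 - ((2*I)*3 + 1) = 9 - (6*I + 1) = 9 - (1 + 6*I) = 9 + (-1 - 6*I) = 8 - 6*I ≈ 8.0 - 6.0*I)
O(o, W) = 8 - 6*I
(167 + √(O(w(5, -1), -15) - 2))² = (167 + √((8 - 6*I) - 2))² = (167 + √(6 - 6*I))²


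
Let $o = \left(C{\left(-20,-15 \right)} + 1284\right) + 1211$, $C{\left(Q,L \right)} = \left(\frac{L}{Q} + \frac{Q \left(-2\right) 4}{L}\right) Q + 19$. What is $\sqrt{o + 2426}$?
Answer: $\frac{\sqrt{46245}}{3} \approx 71.682$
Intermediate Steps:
$C{\left(Q,L \right)} = 19 + Q \left(\frac{L}{Q} - \frac{8 Q}{L}\right)$ ($C{\left(Q,L \right)} = \left(\frac{L}{Q} + \frac{- 2 Q 4}{L}\right) Q + 19 = \left(\frac{L}{Q} + \frac{\left(-8\right) Q}{L}\right) Q + 19 = \left(\frac{L}{Q} - \frac{8 Q}{L}\right) Q + 19 = Q \left(\frac{L}{Q} - \frac{8 Q}{L}\right) + 19 = 19 + Q \left(\frac{L}{Q} - \frac{8 Q}{L}\right)$)
$o = \frac{8137}{3}$ ($o = \left(\left(19 - 15 - \frac{8 \left(-20\right)^{2}}{-15}\right) + 1284\right) + 1211 = \left(\left(19 - 15 - \left(- \frac{8}{15}\right) 400\right) + 1284\right) + 1211 = \left(\left(19 - 15 + \frac{640}{3}\right) + 1284\right) + 1211 = \left(\frac{652}{3} + 1284\right) + 1211 = \frac{4504}{3} + 1211 = \frac{8137}{3} \approx 2712.3$)
$\sqrt{o + 2426} = \sqrt{\frac{8137}{3} + 2426} = \sqrt{\frac{15415}{3}} = \frac{\sqrt{46245}}{3}$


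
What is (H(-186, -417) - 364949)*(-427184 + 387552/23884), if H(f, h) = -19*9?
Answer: 133040275356160/853 ≈ 1.5597e+11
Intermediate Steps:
H(f, h) = -171
(H(-186, -417) - 364949)*(-427184 + 387552/23884) = (-171 - 364949)*(-427184 + 387552/23884) = -365120*(-427184 + 387552*(1/23884)) = -365120*(-427184 + 96888/5971) = -365120*(-2550618776/5971) = 133040275356160/853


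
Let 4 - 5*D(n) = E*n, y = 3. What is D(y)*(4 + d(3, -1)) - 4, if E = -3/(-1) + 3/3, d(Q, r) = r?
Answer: -44/5 ≈ -8.8000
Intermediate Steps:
E = 4 (E = -3*(-1) + 3*(1/3) = 3 + 1 = 4)
D(n) = 4/5 - 4*n/5
D(y)*(4 + d(3, -1)) - 4 = (4/5 - 4/5*3)*(4 - 1) - 4 = (4/5 - 12/5)*3 - 4 = -8/5*3 - 4 = -24/5 - 4 = -44/5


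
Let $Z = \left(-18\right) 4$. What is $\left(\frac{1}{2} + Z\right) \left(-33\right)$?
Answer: $\frac{4719}{2} \approx 2359.5$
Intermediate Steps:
$Z = -72$
$\left(\frac{1}{2} + Z\right) \left(-33\right) = \left(\frac{1}{2} - 72\right) \left(-33\right) = \left(- \frac{143}{2}\right) \left(-33\right) = \frac{4719}{2}$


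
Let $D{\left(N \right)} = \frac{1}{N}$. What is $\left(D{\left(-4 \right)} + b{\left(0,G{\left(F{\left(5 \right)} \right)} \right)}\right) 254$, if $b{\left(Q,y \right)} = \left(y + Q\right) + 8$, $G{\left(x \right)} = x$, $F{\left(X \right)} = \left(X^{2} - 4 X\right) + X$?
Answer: $\frac{9017}{2} \approx 4508.5$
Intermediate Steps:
$F{\left(X \right)} = X^{2} - 3 X$
$b{\left(Q,y \right)} = 8 + Q + y$ ($b{\left(Q,y \right)} = \left(Q + y\right) + 8 = 8 + Q + y$)
$\left(D{\left(-4 \right)} + b{\left(0,G{\left(F{\left(5 \right)} \right)} \right)}\right) 254 = \left(\frac{1}{-4} + \left(8 + 0 + 5 \left(-3 + 5\right)\right)\right) 254 = \left(- \frac{1}{4} + \left(8 + 0 + 5 \cdot 2\right)\right) 254 = \left(- \frac{1}{4} + \left(8 + 0 + 10\right)\right) 254 = \left(- \frac{1}{4} + 18\right) 254 = \frac{71}{4} \cdot 254 = \frac{9017}{2}$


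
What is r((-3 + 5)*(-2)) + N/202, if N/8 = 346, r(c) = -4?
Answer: 980/101 ≈ 9.7030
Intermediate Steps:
N = 2768 (N = 8*346 = 2768)
r((-3 + 5)*(-2)) + N/202 = -4 + 2768/202 = -4 + 2768*(1/202) = -4 + 1384/101 = 980/101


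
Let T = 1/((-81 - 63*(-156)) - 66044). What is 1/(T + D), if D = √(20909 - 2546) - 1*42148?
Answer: -44527285653743/1876716636920023994 - 3169352209*√18363/5630149910760071982 ≈ -2.3802e-5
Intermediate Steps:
D = -42148 + √18363 (D = √18363 - 42148 = -42148 + √18363 ≈ -42013.)
T = -1/56297 (T = 1/((-81 + 9828) - 66044) = 1/(9747 - 66044) = 1/(-56297) = -1/56297 ≈ -1.7763e-5)
1/(T + D) = 1/(-1/56297 + (-42148 + √18363)) = 1/(-2372805957/56297 + √18363)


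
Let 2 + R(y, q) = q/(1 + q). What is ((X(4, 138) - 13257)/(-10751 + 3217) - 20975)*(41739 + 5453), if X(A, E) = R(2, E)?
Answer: -518255995803252/523613 ≈ -9.8977e+8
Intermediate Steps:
R(y, q) = -2 + q/(1 + q)
X(A, E) = (-2 - E)/(1 + E)
((X(4, 138) - 13257)/(-10751 + 3217) - 20975)*(41739 + 5453) = (((-2 - 1*138)/(1 + 138) - 13257)/(-10751 + 3217) - 20975)*(41739 + 5453) = (((-2 - 138)/139 - 13257)/(-7534) - 20975)*47192 = (((1/139)*(-140) - 13257)*(-1/7534) - 20975)*47192 = ((-140/139 - 13257)*(-1/7534) - 20975)*47192 = (-1842863/139*(-1/7534) - 20975)*47192 = (1842863/1047226 - 20975)*47192 = -21963722487/1047226*47192 = -518255995803252/523613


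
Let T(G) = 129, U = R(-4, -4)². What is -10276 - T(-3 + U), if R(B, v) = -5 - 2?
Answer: -10405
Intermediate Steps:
R(B, v) = -7
U = 49 (U = (-7)² = 49)
-10276 - T(-3 + U) = -10276 - 1*129 = -10276 - 129 = -10405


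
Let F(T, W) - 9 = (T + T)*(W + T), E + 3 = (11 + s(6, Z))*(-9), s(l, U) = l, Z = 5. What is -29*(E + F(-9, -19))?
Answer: -10353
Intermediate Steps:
E = -156 (E = -3 + (11 + 6)*(-9) = -3 + 17*(-9) = -3 - 153 = -156)
F(T, W) = 9 + 2*T*(T + W) (F(T, W) = 9 + (T + T)*(W + T) = 9 + (2*T)*(T + W) = 9 + 2*T*(T + W))
-29*(E + F(-9, -19)) = -29*(-156 + (9 + 2*(-9)² + 2*(-9)*(-19))) = -29*(-156 + (9 + 2*81 + 342)) = -29*(-156 + (9 + 162 + 342)) = -29*(-156 + 513) = -29*357 = -10353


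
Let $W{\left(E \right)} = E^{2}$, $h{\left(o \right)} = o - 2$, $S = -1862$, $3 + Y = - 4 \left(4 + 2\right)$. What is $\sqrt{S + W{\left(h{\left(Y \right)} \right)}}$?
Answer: $i \sqrt{1021} \approx 31.953 i$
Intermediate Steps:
$Y = -27$ ($Y = -3 - 4 \left(4 + 2\right) = -3 - 24 = -27$)
$h{\left(o \right)} = -2 + o$
$\sqrt{S + W{\left(h{\left(Y \right)} \right)}} = \sqrt{-1862 + \left(-2 - 27\right)^{2}} = \sqrt{-1862 + \left(-29\right)^{2}} = \sqrt{-1862 + 841} = \sqrt{-1021} = i \sqrt{1021}$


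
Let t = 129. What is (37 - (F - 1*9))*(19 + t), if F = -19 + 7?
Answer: 8584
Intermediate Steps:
F = -12
(37 - (F - 1*9))*(19 + t) = (37 - (-12 - 1*9))*(19 + 129) = (37 - (-12 - 9))*148 = (37 - 1*(-21))*148 = (37 + 21)*148 = 58*148 = 8584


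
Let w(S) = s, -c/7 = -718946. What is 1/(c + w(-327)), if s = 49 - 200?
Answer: 1/5032471 ≈ 1.9871e-7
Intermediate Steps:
c = 5032622 (c = -7*(-718946) = 5032622)
s = -151
w(S) = -151
1/(c + w(-327)) = 1/(5032622 - 151) = 1/5032471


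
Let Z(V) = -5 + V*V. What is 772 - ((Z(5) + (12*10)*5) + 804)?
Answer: -652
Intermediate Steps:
Z(V) = -5 + V**2
772 - ((Z(5) + (12*10)*5) + 804) = 772 - (((-5 + 5**2) + (12*10)*5) + 804) = 772 - (((-5 + 25) + 120*5) + 804) = 772 - ((20 + 600) + 804) = 772 - (620 + 804) = 772 - 1*1424 = 772 - 1424 = -652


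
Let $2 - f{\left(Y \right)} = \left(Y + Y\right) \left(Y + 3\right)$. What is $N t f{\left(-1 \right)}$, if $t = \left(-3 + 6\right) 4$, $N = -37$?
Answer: $-2664$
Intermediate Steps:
$f{\left(Y \right)} = 2 - 2 Y \left(3 + Y\right)$ ($f{\left(Y \right)} = 2 - \left(Y + Y\right) \left(Y + 3\right) = 2 - 2 Y \left(3 + Y\right)$)
$t = 12$ ($t = 3 \cdot 4 = 12$)
$N t f{\left(-1 \right)} = \left(-37\right) 12 \left(2 - -6 - 2 \left(-1\right)^{2}\right) = - 444 \left(2 + 6 - 2\right) = \left(-444\right) 6 = -2664$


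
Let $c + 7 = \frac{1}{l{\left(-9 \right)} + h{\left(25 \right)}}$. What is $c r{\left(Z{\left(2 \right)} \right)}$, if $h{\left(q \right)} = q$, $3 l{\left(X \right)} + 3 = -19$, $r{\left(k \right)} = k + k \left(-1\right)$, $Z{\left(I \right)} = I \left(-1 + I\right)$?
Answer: $0$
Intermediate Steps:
$r{\left(k \right)} = 0$ ($r{\left(k \right)} = k - k = 0$)
$l{\left(X \right)} = - \frac{22}{3}$ ($l{\left(X \right)} = -1 + \frac{1}{3} \left(-19\right) = -1 - \frac{19}{3} = - \frac{22}{3}$)
$c = - \frac{368}{53}$ ($c = -7 + \frac{1}{- \frac{22}{3} + 25} = -7 + \frac{1}{\frac{53}{3}} = -7 + \frac{3}{53} = - \frac{368}{53} \approx -6.9434$)
$c r{\left(Z{\left(2 \right)} \right)} = \left(- \frac{368}{53}\right) 0 = 0$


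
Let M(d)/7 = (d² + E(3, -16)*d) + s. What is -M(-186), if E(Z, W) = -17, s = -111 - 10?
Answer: -263459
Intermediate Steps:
s = -121
M(d) = -847 - 119*d + 7*d² (M(d) = 7*((d² - 17*d) - 121) = 7*(-121 + d² - 17*d) = -847 - 119*d + 7*d²)
-M(-186) = -(-847 - 119*(-186) + 7*(-186)²) = -(-847 + 22134 + 7*34596) = -(-847 + 22134 + 242172) = -1*263459 = -263459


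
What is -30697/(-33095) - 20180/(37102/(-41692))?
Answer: 13922718566647/613945345 ≈ 22677.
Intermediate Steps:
-30697/(-33095) - 20180/(37102/(-41692)) = -30697*(-1/33095) - 20180/(37102*(-1/41692)) = 30697/33095 - 20180/(-18551/20846) = 30697/33095 - 20180*(-20846/18551) = 30697/33095 + 420672280/18551 = 13922718566647/613945345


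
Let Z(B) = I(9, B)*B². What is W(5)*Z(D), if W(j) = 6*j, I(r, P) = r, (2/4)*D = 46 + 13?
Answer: 3759480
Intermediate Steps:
D = 118 (D = 2*(46 + 13) = 2*59 = 118)
Z(B) = 9*B²
W(5)*Z(D) = (6*5)*(9*118²) = 30*(9*13924) = 30*125316 = 3759480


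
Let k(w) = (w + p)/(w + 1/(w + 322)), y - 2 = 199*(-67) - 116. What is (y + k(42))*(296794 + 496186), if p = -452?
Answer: -163148040630540/15289 ≈ -1.0671e+10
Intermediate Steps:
y = -13447 (y = 2 + (199*(-67) - 116) = 2 + (-13333 - 116) = 2 - 13449 = -13447)
k(w) = (-452 + w)/(w + 1/(322 + w)) (k(w) = (w - 452)/(w + 1/(w + 322)) = (-452 + w)/(w + 1/(322 + w)))
(y + k(42))*(296794 + 496186) = (-13447 + (-145544 + 42² - 130*42)/(1 + 42² + 322*42))*(296794 + 496186) = (-13447 + (-145544 + 1764 - 5460)/(1 + 1764 + 13524))*792980 = (-13447 - 149240/15289)*792980 = -205740423/15289*792980 = -163148040630540/15289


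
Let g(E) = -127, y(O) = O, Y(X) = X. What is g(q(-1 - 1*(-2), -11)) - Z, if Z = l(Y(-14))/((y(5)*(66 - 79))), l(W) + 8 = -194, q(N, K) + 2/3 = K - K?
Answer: -8457/65 ≈ -130.11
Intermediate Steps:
q(N, K) = -⅔ (q(N, K) = -⅔ + (K - K) = -⅔ + 0 = -⅔)
l(W) = -202 (l(W) = -8 - 194 = -202)
Z = 202/65 (Z = -202*1/(5*(66 - 79)) = -202/(5*(-13)) = -202/(-65) = -202*(-1/65) = 202/65 ≈ 3.1077)
g(q(-1 - 1*(-2), -11)) - Z = -127 - 1*202/65 = -127 - 202/65 = -8457/65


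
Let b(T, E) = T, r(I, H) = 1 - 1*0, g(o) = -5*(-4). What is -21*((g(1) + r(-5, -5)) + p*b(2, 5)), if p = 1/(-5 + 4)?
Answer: -399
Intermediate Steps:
g(o) = 20
r(I, H) = 1 (r(I, H) = 1 + 0 = 1)
p = -1 (p = 1/(-1) = -1)
-21*((g(1) + r(-5, -5)) + p*b(2, 5)) = -21*((20 + 1) - 1*2) = -21*(21 - 2) = -21*19 = -399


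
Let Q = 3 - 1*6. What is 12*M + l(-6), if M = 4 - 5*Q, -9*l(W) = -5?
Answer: 2057/9 ≈ 228.56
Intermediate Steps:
Q = -3 (Q = 3 - 6 = -3)
l(W) = 5/9 (l(W) = -⅑*(-5) = 5/9)
M = 19 (M = 4 - 5*(-3) = 4 + 15 = 19)
12*M + l(-6) = 12*19 + 5/9 = 228 + 5/9 = 2057/9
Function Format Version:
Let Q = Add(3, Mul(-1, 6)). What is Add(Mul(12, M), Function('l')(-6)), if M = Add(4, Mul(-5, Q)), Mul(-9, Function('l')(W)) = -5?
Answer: Rational(2057, 9) ≈ 228.56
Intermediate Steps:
Q = -3 (Q = Add(3, -6) = -3)
Function('l')(W) = Rational(5, 9) (Function('l')(W) = Mul(Rational(-1, 9), -5) = Rational(5, 9))
M = 19 (M = Add(4, Mul(-5, -3)) = Add(4, 15) = 19)
Add(Mul(12, M), Function('l')(-6)) = Add(Mul(12, 19), Rational(5, 9)) = Add(228, Rational(5, 9)) = Rational(2057, 9)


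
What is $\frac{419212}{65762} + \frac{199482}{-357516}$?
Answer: $\frac{11396388509}{1959247266} \approx 5.8167$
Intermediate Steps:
$\frac{419212}{65762} + \frac{199482}{-357516} = 419212 \cdot \frac{1}{65762} + 199482 \left(- \frac{1}{357516}\right) = \frac{209606}{32881} - \frac{33247}{59586} = \frac{11396388509}{1959247266}$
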